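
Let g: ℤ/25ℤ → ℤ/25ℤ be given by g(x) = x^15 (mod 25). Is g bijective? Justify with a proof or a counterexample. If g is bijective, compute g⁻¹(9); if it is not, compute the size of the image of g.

5

g(0) = 0^15 = 0.
g(5): Repeated squaring mod 25: 5^1 ≡ 5, 5^2 ≡ 5² = 25 ≡ 0, 5^4 ≡ 0² = 0, 5^8 ≡ 0² = 0. Since 15 = 8 + 4 + 2 + 1, 5^15 ≡ 0·0·0·5: 0·0 = 0, then 0·0 = 0, then 0·5 = 0. So 5^15 ≡ 0 (mod 25).
So g(0) = g(5) = 0 while 0 ≠ 5, thus g is not injective, hence not bijective.
Since g is not bijective, we determine |image(g)|. Computing x^15 mod 25 for each x (by repeated squaring, reducing mod 25 at every step), the values g(0), g(1), …, g(24) are: 0, 1, 18, 7, 24, 0, 1, 18, 7, 24, 0, 1, 18, 7, 24, 0, 1, 18, 7, 24, 0, 1, 18, 7, 24.
The distinct values are {0, 1, 7, 18, 24}; there are 5 of them.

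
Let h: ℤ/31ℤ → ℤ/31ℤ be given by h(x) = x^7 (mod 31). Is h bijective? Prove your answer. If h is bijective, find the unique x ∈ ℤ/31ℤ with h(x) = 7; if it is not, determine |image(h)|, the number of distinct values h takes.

Since 31 is prime, the nonzero elements of ℤ/31ℤ form a cyclic group of order 30.
As gcd(7, 30) = 1, raising to the 7th power is a bijection on this group: if a^7 ≡ b^7 then (ab^{−1})^7 = 1, and the only element of order dividing gcd(7, 30) = 1 is 1, so a = b.
With h(0) = 0 this makes h injective on all of ℤ/31ℤ, hence bijective (finite equal-size domain and codomain). In particular h is bijective.
Since h is bijective, we find the preimage of 7. The inverse of x ↦ x^7 on (ℤ/31ℤ)^× is x ↦ x^13, because 7·13 = 91 = 3·30 + 1 ≡ 1 (mod 30) and x^{30} = 1 for x ≠ 0 (Fermat). So h⁻¹(7) = 7^13 mod 31.
Repeated squaring mod 31: 7^1 ≡ 7, 7^2 ≡ 7² = 49 ≡ 18, 7^4 ≡ 18² = 324 ≡ 14, 7^8 ≡ 14² = 196 ≡ 10. Since 13 = 8 + 4 + 1, 7^13 ≡ 10·14·7: 10·14 = 140 ≡ 16, then 16·7 = 112 ≡ 19. So 7^13 ≡ 19 (mod 31).
Hence h⁻¹(7) = 19.

19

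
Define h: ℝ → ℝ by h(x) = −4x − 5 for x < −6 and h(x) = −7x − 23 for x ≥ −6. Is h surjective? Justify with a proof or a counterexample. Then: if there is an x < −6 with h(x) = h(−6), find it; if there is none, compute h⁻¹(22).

Both pieces are strictly decreasing (slopes −4 and −7), so each is injective on its own interval.
The left piece maps (−∞, −6) onto (19, ∞); the right piece maps [−6, ∞) onto (−∞, 19].
These images together cover ℝ, so h is surjective.
Because the two images are disjoint, no x < −6 has h(x) = h(−6), so we compute h⁻¹(22): 22 lies in (19, ∞), so solve −4x − 5 = 22: x = (22 + 5)/(−4) = −27/4.

-27/4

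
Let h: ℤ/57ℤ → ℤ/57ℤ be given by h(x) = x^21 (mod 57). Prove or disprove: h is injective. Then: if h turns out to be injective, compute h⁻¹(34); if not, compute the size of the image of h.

21

h(1) = 1^21 = 1.
h(7): Repeated squaring mod 57: 7^1 ≡ 7, 7^2 ≡ 7² = 49, 7^4 ≡ 49² = 2401 ≡ 7, 7^8 ≡ 7² = 49, 7^16 ≡ 49² = 2401 ≡ 7. Since 21 = 16 + 4 + 1, 7^21 ≡ 7·7·7: 7·7 = 49, then 49·7 = 343 ≡ 1. So 7^21 ≡ 1 (mod 57).
So h(1) = h(7) = 1 while 1 ≠ 7, therefore h is not injective.
Since h is not injective, we determine |image(h)|. Computing x^21 mod 57 for each x (by repeated squaring, reducing mod 57 at every step), the values h(0), h(1), …, h(56) are: 0, 1, 8, 27, 7, 11, 45, 1, 56, 45, 31, 20, 18, 31, 8, 12, 49, 11, 18, 19, 20, 27, 46, 26, 30, 7, 20, 18, 7, 50, 39, 37, 50, 27, 31, 11, 30, 37, 38, 39, 46, 8, 45, 49, 26, 39, 37, 26, 12, 1, 56, 12, 46, 50, 30, 49, 56.
The distinct values are {0, 1, 7, 8, 11, 12, 18, 19, 20, 26, 27, 30, 31, 37, 38, 39, 45, 46, 49, 50, 56}; there are 21 of them.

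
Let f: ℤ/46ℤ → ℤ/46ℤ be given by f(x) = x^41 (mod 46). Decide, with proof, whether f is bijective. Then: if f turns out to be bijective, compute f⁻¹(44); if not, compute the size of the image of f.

10

Computing x^41 mod 46 for each x (by repeated squaring, reducing mod 46 at every step), the values f(0), f(1), …, f(45) are: 0, 1, 26, 29, 32, 7, 18, 11, 4, 13, 44, 15, 8, 25, 10, 19, 12, 5, 16, 37, 40, 43, 22, 23, 24, 3, 6, 9, 30, 41, 34, 27, 36, 21, 38, 31, 2, 33, 42, 35, 28, 39, 14, 17, 20, 45.
Every element of ℤ/46ℤ appears exactly once in this list, so f is a bijection, and in particular bijective.
Since f is bijective, we read off the preimage of 44 from the same table: f(10) = 44, so f⁻¹(44) = 10.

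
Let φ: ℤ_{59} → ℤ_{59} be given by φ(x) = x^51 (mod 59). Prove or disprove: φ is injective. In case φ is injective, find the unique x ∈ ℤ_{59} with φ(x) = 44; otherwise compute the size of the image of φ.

Since 59 is prime, the nonzero elements of ℤ_{59} form a cyclic group of order 58.
As gcd(51, 58) = 1, raising to the 51st power is a bijection on this group: if s^51 ≡ t^51 then (st^{−1})^51 = 1, and the only element of order dividing gcd(51, 58) = 1 is 1, so s = t.
With φ(0) = 0 this makes φ injective on all of ℤ_{59}, hence bijective (finite equal-size domain and codomain). In particular φ is injective.
Since φ is injective, we find the preimage of 44. The inverse of x ↦ x^51 on (ℤ_{59})^× is x ↦ x^33, because 51·33 = 1683 = 29·58 + 1 ≡ 1 (mod 58) and x^{58} = 1 for x ≠ 0 (Fermat). So φ⁻¹(44) = 44^33 mod 59.
Repeated squaring mod 59: 44^1 ≡ 44, 44^2 ≡ 44² = 1936 ≡ 48, 44^4 ≡ 48² = 2304 ≡ 3, 44^8 ≡ 3² = 9, 44^16 ≡ 9² = 81 ≡ 22, 44^32 ≡ 22² = 484 ≡ 12. Since 33 = 32 + 1, 44^33 ≡ 12·44: 12·44 = 528 ≡ 56. So 44^33 ≡ 56 (mod 59).
Hence φ⁻¹(44) = 56.

56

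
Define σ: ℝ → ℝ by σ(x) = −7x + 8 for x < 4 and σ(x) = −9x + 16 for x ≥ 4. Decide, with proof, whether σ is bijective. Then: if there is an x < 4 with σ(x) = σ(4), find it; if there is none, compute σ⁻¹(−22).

Both pieces are strictly decreasing (slopes −7 and −9), so each is injective on its own interval.
The left piece maps (−∞, 4) onto (−20, ∞); the right piece maps [4, ∞) onto (−∞, −20].
Since −20 = −20, the images partition ℝ: σ is injective and surjective, hence bijective.
Because the two images are disjoint, no x < 4 has σ(x) = σ(4), so we compute σ⁻¹(−22): −22 lies in (−∞, −20], so solve −9x + 16 = −22: x = (−22 − 16)/(−9) = 38/9.

38/9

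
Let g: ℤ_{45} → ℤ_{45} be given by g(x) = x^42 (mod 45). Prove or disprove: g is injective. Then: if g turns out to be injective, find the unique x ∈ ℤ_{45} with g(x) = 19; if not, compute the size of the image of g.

g(1) = 1^42 = 1.
g(4): Repeated squaring mod 45: 4^1 ≡ 4, 4^2 ≡ 4² = 16, 4^4 ≡ 16² = 256 ≡ 31, 4^8 ≡ 31² = 961 ≡ 16, 4^16 ≡ 16² = 256 ≡ 31, 4^32 ≡ 31² = 961 ≡ 16. Since 42 = 32 + 8 + 2, 4^42 ≡ 16·16·16: 16·16 = 256 ≡ 31, then 31·16 = 496 ≡ 1. So 4^42 ≡ 1 (mod 45).
So g(1) = g(4) = 1 while 1 ≠ 4, thus g is not injective.
Since g is not injective, we determine |image(g)|. Computing x^42 mod 45 for each x (by repeated squaring, reducing mod 45 at every step), the values g(0), g(1), …, g(44) are: 0, 1, 19, 9, 1, 10, 36, 19, 19, 36, 10, 1, 9, 19, 1, 0, 1, 19, 9, 1, 10, 36, 19, 19, 36, 10, 1, 9, 19, 1, 0, 1, 19, 9, 1, 10, 36, 19, 19, 36, 10, 1, 9, 19, 1.
The distinct values are {0, 1, 9, 10, 19, 36}; there are 6 of them.

6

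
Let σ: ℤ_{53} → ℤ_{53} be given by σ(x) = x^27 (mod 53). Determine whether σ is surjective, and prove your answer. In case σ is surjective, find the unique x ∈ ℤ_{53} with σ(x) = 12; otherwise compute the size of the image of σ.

41

Since 53 is prime, the nonzero elements of ℤ_{53} form a cyclic group of order 52.
As gcd(27, 52) = 1, raising to the 27th power is a bijection on this group: if s^27 ≡ t^27 then (st^{−1})^27 = 1, and the only element of order dividing gcd(27, 52) = 1 is 1, so s = t.
With σ(0) = 0 this makes σ injective on all of ℤ_{53}, hence bijective (finite equal-size domain and codomain). In particular σ is surjective.
Since σ is surjective, we find the preimage of 12. The inverse of x ↦ x^27 on (ℤ_{53})^× is x ↦ x^27, because 27·27 = 729 = 14·52 + 1 ≡ 1 (mod 52) and x^{52} = 1 for x ≠ 0 (Fermat). So σ⁻¹(12) = 12^27 mod 53.
Repeated squaring mod 53: 12^1 ≡ 12, 12^2 ≡ 12² = 144 ≡ 38, 12^4 ≡ 38² = 1444 ≡ 13, 12^8 ≡ 13² = 169 ≡ 10, 12^16 ≡ 10² = 100 ≡ 47. Since 27 = 16 + 8 + 2 + 1, 12^27 ≡ 47·10·38·12: 47·10 = 470 ≡ 46, then 46·38 = 1748 ≡ 52, then 52·12 = 624 ≡ 41. So 12^27 ≡ 41 (mod 53).
Hence σ⁻¹(12) = 41.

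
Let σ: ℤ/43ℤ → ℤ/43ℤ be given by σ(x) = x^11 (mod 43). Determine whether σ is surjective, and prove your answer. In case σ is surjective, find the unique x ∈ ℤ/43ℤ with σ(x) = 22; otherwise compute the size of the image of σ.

32

Since 43 is prime, the nonzero elements of ℤ/43ℤ form a cyclic group of order 42.
As gcd(11, 42) = 1, raising to the 11th power is a bijection on this group: if a^11 ≡ b^11 then (ab^{−1})^11 = 1, and the only element of order dividing gcd(11, 42) = 1 is 1, so a = b.
With σ(0) = 0 this makes σ injective on all of ℤ/43ℤ, hence bijective (finite equal-size domain and codomain). In particular σ is surjective.
Since σ is surjective, we find the preimage of 22. The inverse of x ↦ x^11 on (ℤ/43ℤ)^× is x ↦ x^23, because 11·23 = 253 = 6·42 + 1 ≡ 1 (mod 42) and x^{42} = 1 for x ≠ 0 (Fermat). So σ⁻¹(22) = 22^23 mod 43.
Repeated squaring mod 43: 22^1 ≡ 22, 22^2 ≡ 22² = 484 ≡ 11, 22^4 ≡ 11² = 121 ≡ 35, 22^8 ≡ 35² = 1225 ≡ 21, 22^16 ≡ 21² = 441 ≡ 11. Since 23 = 16 + 4 + 2 + 1, 22^23 ≡ 11·35·11·22: 11·35 = 385 ≡ 41, then 41·11 = 451 ≡ 21, then 21·22 = 462 ≡ 32. So 22^23 ≡ 32 (mod 43).
Hence σ⁻¹(22) = 32.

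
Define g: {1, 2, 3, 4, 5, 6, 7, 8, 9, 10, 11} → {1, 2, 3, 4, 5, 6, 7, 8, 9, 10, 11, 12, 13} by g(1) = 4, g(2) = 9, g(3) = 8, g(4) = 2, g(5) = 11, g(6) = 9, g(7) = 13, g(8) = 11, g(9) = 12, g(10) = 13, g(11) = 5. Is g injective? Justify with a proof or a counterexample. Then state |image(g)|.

g(2) = 9 = g(6) with 2 ≠ 6, so g is not injective.
The image of g is {2, 4, 5, 8, 9, 11, 12, 13}, which has 8 elements.

8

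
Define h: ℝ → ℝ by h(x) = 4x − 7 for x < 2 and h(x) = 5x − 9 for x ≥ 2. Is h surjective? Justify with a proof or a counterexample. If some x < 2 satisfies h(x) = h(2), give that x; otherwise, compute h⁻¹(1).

2

Both pieces are strictly increasing (slopes 4 and 5), so each is injective on its own interval.
The left piece maps (−∞, 2) onto (−∞, 1); the right piece maps [2, ∞) onto [1, ∞).
These images together cover ℝ, so h is surjective.
Because the two images are disjoint, no x < 2 has h(x) = h(2), so we compute h⁻¹(1): 1 lies in [1, ∞), so solve 5x − 9 = 1: x = (1 + 9)/5 = 2.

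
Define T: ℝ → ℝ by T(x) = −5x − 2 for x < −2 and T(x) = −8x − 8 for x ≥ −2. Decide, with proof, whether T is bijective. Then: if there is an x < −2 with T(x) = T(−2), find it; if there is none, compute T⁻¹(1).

Both pieces are strictly decreasing (slopes −5 and −8), so each is injective on its own interval.
The left piece maps (−∞, −2) onto (8, ∞); the right piece maps [−2, ∞) onto (−∞, 8].
Since 8 = 8, the images partition ℝ: T is injective and surjective, hence bijective.
Because the two images are disjoint, no x < −2 has T(x) = T(−2), so we compute T⁻¹(1): 1 lies in (−∞, 8], so solve −8x − 8 = 1: x = (1 + 8)/(−8) = −9/8.

-9/8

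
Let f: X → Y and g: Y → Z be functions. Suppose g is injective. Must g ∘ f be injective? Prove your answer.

No. Take X = {0, 1}, Y = Z = {0, 1, 2}, f(0) = f(1) = 0, and g = identity (injective).
Then (g ∘ f)(0) = (g ∘ f)(1) = 0 with 0 ≠ 1, so g ∘ f is not injective.

not injective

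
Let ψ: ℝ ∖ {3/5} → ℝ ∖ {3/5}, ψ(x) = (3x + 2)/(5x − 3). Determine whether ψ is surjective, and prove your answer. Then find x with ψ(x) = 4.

For any y ≠ 3/5, solving y(5x − 3) = 3x + 2 for x gives a well-defined x ≠ 3/5. So ψ is surjective.
Solving ψ(x) = 4: cross-multiplying gives 3x + 2 = 4(5x − 3), which rearranges to −17x = −14, so x = 14/17.

14/17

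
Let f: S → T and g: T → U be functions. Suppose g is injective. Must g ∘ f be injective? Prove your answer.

No. Take S = {0, 1}, T = U = {0, 1, 2}, f(0) = f(1) = 0, and g = identity (injective).
Then (g ∘ f)(0) = (g ∘ f)(1) = 0 with 0 ≠ 1, so g ∘ f is not injective.

not injective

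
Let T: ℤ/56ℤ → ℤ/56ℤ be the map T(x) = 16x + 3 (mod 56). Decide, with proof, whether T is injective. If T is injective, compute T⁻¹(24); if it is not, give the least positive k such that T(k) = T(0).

We have gcd(16, 56) = 8 > 1. Taking a = 0 and b = 7: T(0) = 3 and T(7) = 16·7 + 3 = 115 ≡ 3 (mod 56).
So T(0) = T(7) while 0 ≠ 7, hence T is not injective.
Since T is not injective, we find the least positive k with T(k) = T(0): this means 16k ≡ 0 (mod 56), i.e. 56 ∣ 16k. Since gcd(16, 56) = 8, dividing through by 8 this holds exactly when 7 ∣ 2k, and as gcd(2, 7) = 1, exactly when 7 ∣ k.
The smallest positive such k is 7.

7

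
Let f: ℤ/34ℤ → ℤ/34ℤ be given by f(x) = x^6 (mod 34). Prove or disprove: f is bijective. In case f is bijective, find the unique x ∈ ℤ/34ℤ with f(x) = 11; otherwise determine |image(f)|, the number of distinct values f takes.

18

f(16): Repeated squaring mod 34: 16^1 ≡ 16, 16^2 ≡ 16² = 256 ≡ 18, 16^4 ≡ 18² = 324 ≡ 18. Since 6 = 4 + 2, 16^6 ≡ 18·18: 18·18 = 324 ≡ 18. So 16^6 ≡ 18 (mod 34).
f(18): Repeated squaring mod 34: 18^1 ≡ 18, 18^2 ≡ 18² = 324 ≡ 18, 18^4 ≡ 18² = 324 ≡ 18. Since 6 = 4 + 2, 18^6 ≡ 18·18: 18·18 = 324 ≡ 18. So 18^6 ≡ 18 (mod 34).
So f(16) = f(18) = 18 while 16 ≠ 18, so f is not injective, hence not bijective.
Since f is not bijective, we determine |image(f)|. Computing x^6 mod 34 for each x (by repeated squaring, reducing mod 34 at every step), the values f(0), f(1), …, f(33) are: 0, 1, 30, 15, 16, 19, 8, 9, 4, 21, 26, 25, 2, 33, 32, 13, 18, 17, 18, 13, 32, 33, 2, 25, 26, 21, 4, 9, 8, 19, 16, 15, 30, 1.
The distinct values are {0, 1, 2, 4, 8, 9, 13, 15, 16, 17, 18, 19, 21, 25, 26, 30, 32, 33}; there are 18 of them.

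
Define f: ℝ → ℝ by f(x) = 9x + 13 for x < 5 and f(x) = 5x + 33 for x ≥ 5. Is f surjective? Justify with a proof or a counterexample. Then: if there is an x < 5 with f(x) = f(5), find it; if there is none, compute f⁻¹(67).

Both pieces are strictly increasing (slopes 9 and 5), so each is injective on its own interval.
The left piece maps (−∞, 5) onto (−∞, 58); the right piece maps [5, ∞) onto [58, ∞).
These images together cover ℝ, so f is surjective.
Because the two images are disjoint, no x < 5 has f(x) = f(5), so we compute f⁻¹(67): 67 lies in [58, ∞), so solve 5x + 33 = 67: x = (67 − 33)/5 = 34/5.

34/5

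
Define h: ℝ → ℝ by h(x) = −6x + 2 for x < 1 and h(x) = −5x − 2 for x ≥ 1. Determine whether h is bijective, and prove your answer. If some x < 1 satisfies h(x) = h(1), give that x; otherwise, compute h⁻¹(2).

0

Both pieces are strictly decreasing (slopes −6 and −5), so each is injective on its own interval.
The left piece maps (−∞, 1) onto (−4, ∞); the right piece maps [1, ∞) onto (−∞, −7].
The images leave a gap (−4 has no preimage), so h is not surjective, hence not bijective.
Because the two images are disjoint, no x < 1 has h(x) = h(1), so we compute h⁻¹(2): 2 lies in (−4, ∞), so solve −6x + 2 = 2: x = (2 − 2)/(−6) = 0.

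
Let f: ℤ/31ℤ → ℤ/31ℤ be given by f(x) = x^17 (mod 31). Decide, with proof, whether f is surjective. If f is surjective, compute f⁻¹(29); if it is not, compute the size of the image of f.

23

Since 31 is prime, the nonzero elements of ℤ/31ℤ form a cyclic group of order 30.
As gcd(17, 30) = 1, raising to the 17th power is a bijection on this group: if u^17 ≡ v^17 then (uv^{−1})^17 = 1, and the only element of order dividing gcd(17, 30) = 1 is 1, so u = v.
With f(0) = 0 this makes f injective on all of ℤ/31ℤ, hence bijective (finite equal-size domain and codomain). In particular f is surjective.
Since f is surjective, we find the preimage of 29. The inverse of x ↦ x^17 on (ℤ/31ℤ)^× is x ↦ x^23, because 17·23 = 391 = 13·30 + 1 ≡ 1 (mod 30) and x^{30} = 1 for x ≠ 0 (Fermat). So f⁻¹(29) = 29^23 mod 31.
Repeated squaring mod 31: 29^1 ≡ 29, 29^2 ≡ 29² = 841 ≡ 4, 29^4 ≡ 4² = 16, 29^8 ≡ 16² = 256 ≡ 8, 29^16 ≡ 8² = 64 ≡ 2. Since 23 = 16 + 4 + 2 + 1, 29^23 ≡ 2·16·4·29: 2·16 = 32 ≡ 1, then 1·4 = 4, then 4·29 = 116 ≡ 23. So 29^23 ≡ 23 (mod 31).
Hence f⁻¹(29) = 23.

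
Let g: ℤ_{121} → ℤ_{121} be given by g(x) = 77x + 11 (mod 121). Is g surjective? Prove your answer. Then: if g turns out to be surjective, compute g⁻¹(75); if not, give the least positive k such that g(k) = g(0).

Since gcd(77, 121) = 11, we have 77x ≡ 0 (mod 11) for all x, so g(x) ≡ 0 (mod 11).
But 1 ≢ 0 (mod 11), so 1 ∈ ℤ_{121} has no preimage. Hence g is not surjective.
Since g is not surjective, we find the least positive k with g(k) = g(0): this means 77k ≡ 0 (mod 121), i.e. 121 ∣ 77k. Since gcd(77, 121) = 11, dividing through by 11 this holds exactly when 11 ∣ 7k, and as gcd(7, 11) = 1, exactly when 11 ∣ k.
The smallest positive such k is 11.

11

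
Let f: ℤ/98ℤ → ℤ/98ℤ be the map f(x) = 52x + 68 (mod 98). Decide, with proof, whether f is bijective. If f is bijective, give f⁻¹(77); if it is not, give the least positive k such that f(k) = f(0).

49

Recall: injectivity means: for all a, b in the domain, f(a) = f(b) implies a = b.
We have gcd(52, 98) = 2 > 1. Taking a = 0 and b = 49: f(0) = 68 and f(49) = 52·49 + 68 = 2616 ≡ 68 (mod 98).
So f(0) = f(49) while 0 ≠ 49, so f is not injective, hence not bijective.
Since f is not bijective, we find the least positive k with f(k) = f(0): this means 52k ≡ 0 (mod 98), i.e. 98 ∣ 52k. Since gcd(52, 98) = 2, dividing through by 2 this holds exactly when 49 ∣ 26k, and as gcd(26, 49) = 1, exactly when 49 ∣ k.
The smallest positive such k is 49.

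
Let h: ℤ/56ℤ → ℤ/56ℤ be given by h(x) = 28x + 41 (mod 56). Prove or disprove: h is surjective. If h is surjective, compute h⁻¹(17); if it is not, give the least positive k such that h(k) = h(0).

Recall: h is surjective if every y in the codomain equals h(x) for some x in the domain.
Since gcd(28, 56) = 28, we have 28x ≡ 0 (mod 28) for all x, so h(x) ≡ 13 (mod 28).
But 0 ≢ 13 (mod 28), so 0 ∈ ℤ/56ℤ has no preimage. Therefore h is not surjective.
Since h is not surjective, we find the least positive k with h(k) = h(0): this means 28k ≡ 0 (mod 56), i.e. 56 ∣ 28k. Since gcd(28, 56) = 28, dividing through by 28 this holds exactly when 2 ∣ k.
The smallest positive such k is 2.

2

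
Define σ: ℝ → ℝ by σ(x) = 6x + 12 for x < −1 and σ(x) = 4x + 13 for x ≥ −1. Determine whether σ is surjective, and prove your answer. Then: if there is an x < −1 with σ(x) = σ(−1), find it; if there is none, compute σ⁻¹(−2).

Both pieces are strictly increasing (slopes 6 and 4), so each is injective on its own interval.
The left piece maps (−∞, −1) onto (−∞, 6); the right piece maps [−1, ∞) onto [9, ∞).
The union (−∞, 6) ∪ [9, ∞) omits the interval between 6 and 9; in particular 6 has no preimage. So σ is not surjective.
Because the two images are disjoint, no x < −1 has σ(x) = σ(−1), so we compute σ⁻¹(−2): −2 lies in (−∞, 6), so solve 6x + 12 = −2: x = (−2 − 12)/6 = −7/3.

-7/3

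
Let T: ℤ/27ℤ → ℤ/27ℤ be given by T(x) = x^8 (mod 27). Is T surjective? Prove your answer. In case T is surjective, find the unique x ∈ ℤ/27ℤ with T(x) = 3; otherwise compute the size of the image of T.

10

T(0) = 0^8 = 0.
T(3): Repeated squaring mod 27: 3^1 ≡ 3, 3^2 ≡ 3² = 9, 3^4 ≡ 9² = 81 ≡ 0, 3^8 ≡ 0² = 0. So 3^8 ≡ 0 (mod 27).
So T(0) = T(3) = 0 while 0 ≠ 3, thus T is not injective.
A non-injective map from the 27-element set ℤ/27ℤ to itself takes at most 26 distinct values, so it cannot be surjective. Thus T is not surjective.
Since T is not surjective, we determine |image(T)|. Computing x^8 mod 27 for each x (by repeated squaring, reducing mod 27 at every step), the values T(0), T(1), …, T(26) are: 0, 1, 13, 0, 7, 16, 0, 4, 10, 0, 19, 22, 0, 25, 25, 0, 22, 19, 0, 10, 4, 0, 16, 7, 0, 13, 1.
The distinct values are {0, 1, 4, 7, 10, 13, 16, 19, 22, 25}; there are 10 of them.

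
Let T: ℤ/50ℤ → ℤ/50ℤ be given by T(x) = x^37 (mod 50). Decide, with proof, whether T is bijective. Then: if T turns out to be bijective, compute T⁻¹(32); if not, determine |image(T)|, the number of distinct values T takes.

T(0) = 0^37 = 0.
T(10): Repeated squaring mod 50: 10^1 ≡ 10, 10^2 ≡ 10² = 100 ≡ 0, 10^4 ≡ 0² = 0, 10^8 ≡ 0² = 0, 10^16 ≡ 0² = 0, 10^32 ≡ 0² = 0. Since 37 = 32 + 4 + 1, 10^37 ≡ 0·0·10: 0·0 = 0, then 0·10 = 0. So 10^37 ≡ 0 (mod 50).
So T(0) = T(10) = 0 while 0 ≠ 10, hence T is not injective, hence not bijective.
Since T is not bijective, we determine |image(T)|. Computing x^37 mod 50 for each x (by repeated squaring, reducing mod 50 at every step), the values T(0), T(1), …, T(49) are: 0, 1, 22, 13, 34, 25, 36, 7, 48, 19, 0, 21, 42, 33, 4, 25, 6, 27, 18, 39, 0, 41, 12, 3, 24, 25, 26, 47, 38, 9, 0, 11, 32, 23, 44, 25, 46, 17, 8, 29, 0, 31, 2, 43, 14, 25, 16, 37, 28, 49.
The distinct values are {0, 1, 2, 3, 4, 6, 7, 8, 9, 11, 12, 13, 14, 16, 17, 18, 19, 21, 22, 23, 24, 25, 26, 27, 28, 29, 31, 32, 33, 34, 36, 37, 38, 39, 41, 42, 43, 44, 46, 47, 48, 49}; there are 42 of them.

42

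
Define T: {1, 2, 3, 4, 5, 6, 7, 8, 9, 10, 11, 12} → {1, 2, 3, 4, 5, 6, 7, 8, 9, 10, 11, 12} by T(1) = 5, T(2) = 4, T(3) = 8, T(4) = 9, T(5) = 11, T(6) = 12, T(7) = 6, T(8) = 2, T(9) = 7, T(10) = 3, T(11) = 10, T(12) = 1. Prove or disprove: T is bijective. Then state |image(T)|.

The values 5, 4, 8, 9, 11, 12, 6, 2, 7, 3, 10, 1 are a permutation of {1, 2, 3, 4, 5, 6, 7, 8, 9, 10, 11, 12}: each element appears exactly once.
So T is injective and surjective, hence bijective.
The image of T is {1, 2, 3, 4, 5, 6, 7, 8, 9, 10, 11, 12}, which has 12 elements.

12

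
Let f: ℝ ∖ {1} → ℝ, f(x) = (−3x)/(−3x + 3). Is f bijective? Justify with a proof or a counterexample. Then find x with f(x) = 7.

If f(x) = 1, cross-multiplying gives −3(−3x) = −3(−3x + 3), which simplifies to 0 = −9 — false.  So 1 has no preimage and f is not surjective.
Therefore f is not bijective.
Solving f(x) = 7: cross-multiplying gives −3x = 7(−3x + 3), which rearranges to 18x = 21, so x = 7/6.

7/6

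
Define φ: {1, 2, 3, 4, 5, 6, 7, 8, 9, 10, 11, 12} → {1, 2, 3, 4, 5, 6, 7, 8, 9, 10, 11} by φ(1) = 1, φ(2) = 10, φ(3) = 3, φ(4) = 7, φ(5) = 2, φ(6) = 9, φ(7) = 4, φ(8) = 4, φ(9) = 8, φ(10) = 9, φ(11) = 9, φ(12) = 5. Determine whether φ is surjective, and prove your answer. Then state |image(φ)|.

9

No element maps to 6, so φ is not surjective.
The image of φ is {1, 2, 3, 4, 5, 7, 8, 9, 10}, which has 9 elements.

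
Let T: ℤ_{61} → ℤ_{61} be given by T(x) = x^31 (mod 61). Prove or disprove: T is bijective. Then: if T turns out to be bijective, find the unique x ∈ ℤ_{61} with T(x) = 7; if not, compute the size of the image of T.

54

Since 61 is prime, the nonzero elements of ℤ_{61} form a cyclic group of order 60.
As gcd(31, 60) = 1, raising to the 31st power is a bijection on this group: if x_1^31 ≡ x_2^31 then (x_1x_2^{−1})^31 = 1, and the only element of order dividing gcd(31, 60) = 1 is 1, so x_1 = x_2.
With T(0) = 0 this makes T injective on all of ℤ_{61}, hence bijective (finite equal-size domain and codomain). In particular T is bijective.
Since T is bijective, we find the preimage of 7. The inverse of x ↦ x^31 on (ℤ_{61})^× is x ↦ x^31, because 31·31 = 961 = 16·60 + 1 ≡ 1 (mod 60) and x^{60} = 1 for x ≠ 0 (Fermat). So T⁻¹(7) = 7^31 mod 61.
Repeated squaring mod 61: 7^1 ≡ 7, 7^2 ≡ 7² = 49, 7^4 ≡ 49² = 2401 ≡ 22, 7^8 ≡ 22² = 484 ≡ 57, 7^16 ≡ 57² = 3249 ≡ 16. Since 31 = 16 + 8 + 4 + 2 + 1, 7^31 ≡ 16·57·22·49·7: 16·57 = 912 ≡ 58, then 58·22 = 1276 ≡ 56, then 56·49 = 2744 ≡ 60, then 60·7 = 420 ≡ 54. So 7^31 ≡ 54 (mod 61).
Hence T⁻¹(7) = 54.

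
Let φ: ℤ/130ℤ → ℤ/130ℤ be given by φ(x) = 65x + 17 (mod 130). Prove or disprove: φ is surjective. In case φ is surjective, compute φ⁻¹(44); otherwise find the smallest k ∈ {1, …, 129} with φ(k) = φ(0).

2

Recall that φ is surjective if every y in the codomain equals φ(x) for some x in the domain.
Since gcd(65, 130) = 65, we have 65x ≡ 0 (mod 65) for all x, so φ(x) ≡ 17 (mod 65).
But 0 ≢ 17 (mod 65), so 0 ∈ ℤ/130ℤ has no preimage. Hence φ is not surjective.
Since φ is not surjective, we find the least positive k with φ(k) = φ(0): this means 65k ≡ 0 (mod 130), i.e. 130 ∣ 65k. Since gcd(65, 130) = 65, dividing through by 65 this holds exactly when 2 ∣ k.
The smallest positive such k is 2.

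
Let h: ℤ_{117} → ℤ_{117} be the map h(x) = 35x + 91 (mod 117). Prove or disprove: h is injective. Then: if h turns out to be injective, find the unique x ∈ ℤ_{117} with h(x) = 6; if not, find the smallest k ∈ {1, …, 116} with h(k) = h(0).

If h(s) = h(t), then 35s ≡ 35t (mod 117). Because gcd(35, 117) = 1, we may cancel 35 to get s ≡ t (mod 117).
Therefore h is injective.
We now compute 35⁻¹ mod 117 explicitly. Euclid's algorithm: 117 = 3·35 + 12, 35 = 2·12 + 11, 12 = 1·11 + 1; back-substituting gives 1 = 107·35 − 32·117, so 35⁻¹ ≡ 107 (mod 117).
Since h is injective, we compute h⁻¹(6): solve 35x + 91 ≡ 6 (mod 117), i.e. 35x ≡ 32 (mod 117).
Multiplying by 35⁻¹ = 107 gives x ≡ 107·32 = 3424 = 29·117 + 31 ≡ 31 (mod 117).
Check: h(31) = 35·31 + 91 = 1176 = 10·117 + 6 ≡ 6 (mod 117).

31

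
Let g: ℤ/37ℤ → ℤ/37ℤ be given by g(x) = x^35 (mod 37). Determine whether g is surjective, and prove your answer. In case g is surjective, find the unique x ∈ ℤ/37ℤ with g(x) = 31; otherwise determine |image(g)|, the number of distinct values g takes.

Since 37 is prime, the nonzero elements of ℤ/37ℤ form a cyclic group of order 36.
As gcd(35, 36) = 1, raising to the 35th power is a bijection on this group: if u^35 ≡ v^35 then (uv^{−1})^35 = 1, and the only element of order dividing gcd(35, 36) = 1 is 1, so u = v.
With g(0) = 0 this makes g injective on all of ℤ/37ℤ, hence bijective (finite equal-size domain and codomain). In particular g is surjective.
Since g is surjective, we find the preimage of 31. The inverse of x ↦ x^35 on (ℤ/37ℤ)^× is x ↦ x^35, because 35·35 = 1225 = 34·36 + 1 ≡ 1 (mod 36) and x^{36} = 1 for x ≠ 0 (Fermat). So g⁻¹(31) = 31^35 mod 37.
Repeated squaring mod 37: 31^1 ≡ 31, 31^2 ≡ 31² = 961 ≡ 36, 31^4 ≡ 36² = 1296 ≡ 1, 31^8 ≡ 1² = 1, 31^16 ≡ 1² = 1, 31^32 ≡ 1² = 1. Since 35 = 32 + 2 + 1, 31^35 ≡ 1·36·31: 1·36 = 36, then 36·31 = 1116 ≡ 6. So 31^35 ≡ 6 (mod 37).
Hence g⁻¹(31) = 6.

6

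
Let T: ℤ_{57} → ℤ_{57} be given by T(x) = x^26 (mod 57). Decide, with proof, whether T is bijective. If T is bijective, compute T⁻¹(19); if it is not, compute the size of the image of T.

T(8): Repeated squaring mod 57: 8^1 ≡ 8, 8^2 ≡ 8² = 64 ≡ 7, 8^4 ≡ 7² = 49, 8^8 ≡ 49² = 2401 ≡ 7, 8^16 ≡ 7² = 49. Since 26 = 16 + 8 + 2, 8^26 ≡ 49·7·7: 49·7 = 343 ≡ 1, then 1·7 = 7. So 8^26 ≡ 7 (mod 57).
T(11): Repeated squaring mod 57: 11^1 ≡ 11, 11^2 ≡ 11² = 121 ≡ 7, 11^4 ≡ 7² = 49, 11^8 ≡ 49² = 2401 ≡ 7, 11^16 ≡ 7² = 49. Since 26 = 16 + 8 + 2, 11^26 ≡ 49·7·7: 49·7 = 343 ≡ 1, then 1·7 = 7. So 11^26 ≡ 7 (mod 57).
So T(8) = T(11) = 7 while 8 ≠ 11, thus T is not injective, hence not bijective.
Since T is not bijective, we determine |image(T)|. Computing x^26 mod 57 for each x (by repeated squaring, reducing mod 57 at every step), the values T(0), T(1), …, T(56) are: 0, 1, 28, 6, 43, 4, 54, 49, 7, 36, 55, 7, 30, 16, 4, 24, 25, 28, 39, 19, 1, 9, 25, 43, 42, 16, 49, 45, 55, 55, 45, 49, 16, 42, 43, 25, 9, 1, 19, 39, 28, 25, 24, 4, 16, 30, 7, 55, 36, 7, 49, 54, 4, 43, 6, 28, 1.
The distinct values are {0, 1, 4, 6, 7, 9, 16, 19, 24, 25, 28, 30, 36, 39, 42, 43, 45, 49, 54, 55}; there are 20 of them.

20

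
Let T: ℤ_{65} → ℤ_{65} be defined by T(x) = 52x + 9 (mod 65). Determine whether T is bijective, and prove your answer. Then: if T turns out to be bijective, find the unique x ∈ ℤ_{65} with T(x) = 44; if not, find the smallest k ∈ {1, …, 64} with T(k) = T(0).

5

By definition, injectivity means: for all a, b in the domain, T(a) = T(b) implies a = b.
We have gcd(52, 65) = 13 > 1. Taking a = 0 and b = 5: T(0) = 9 and T(5) = 52·5 + 9 = 269 ≡ 9 (mod 65).
So T(0) = T(5) while 0 ≠ 5, hence T is not injective, hence not bijective.
Since T is not bijective, we find the least positive k with T(k) = T(0): this means 52k ≡ 0 (mod 65), i.e. 65 ∣ 52k. Since gcd(52, 65) = 13, dividing through by 13 this holds exactly when 5 ∣ 4k, and as gcd(4, 5) = 1, exactly when 5 ∣ k.
The smallest positive such k is 5.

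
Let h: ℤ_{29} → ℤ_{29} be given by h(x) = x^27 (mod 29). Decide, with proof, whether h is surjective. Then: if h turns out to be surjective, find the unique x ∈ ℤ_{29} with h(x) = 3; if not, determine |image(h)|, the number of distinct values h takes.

Since 29 is prime, the nonzero elements of ℤ_{29} form a cyclic group of order 28.
As gcd(27, 28) = 1, raising to the 27th power is a bijection on this group: if x_1^27 ≡ x_2^27 then (x_1x_2^{−1})^27 = 1, and the only element of order dividing gcd(27, 28) = 1 is 1, so x_1 = x_2.
With h(0) = 0 this makes h injective on all of ℤ_{29}, hence bijective (finite equal-size domain and codomain). In particular h is surjective.
Since h is surjective, we find the preimage of 3. The inverse of x ↦ x^27 on (ℤ_{29})^× is x ↦ x^27, because 27·27 = 729 = 26·28 + 1 ≡ 1 (mod 28) and x^{28} = 1 for x ≠ 0 (Fermat). So h⁻¹(3) = 3^27 mod 29.
Repeated squaring mod 29: 3^1 ≡ 3, 3^2 ≡ 3² = 9, 3^4 ≡ 9² = 81 ≡ 23, 3^8 ≡ 23² = 529 ≡ 7, 3^16 ≡ 7² = 49 ≡ 20. Since 27 = 16 + 8 + 2 + 1, 3^27 ≡ 20·7·9·3: 20·7 = 140 ≡ 24, then 24·9 = 216 ≡ 13, then 13·3 = 39 ≡ 10. So 3^27 ≡ 10 (mod 29).
Hence h⁻¹(3) = 10.

10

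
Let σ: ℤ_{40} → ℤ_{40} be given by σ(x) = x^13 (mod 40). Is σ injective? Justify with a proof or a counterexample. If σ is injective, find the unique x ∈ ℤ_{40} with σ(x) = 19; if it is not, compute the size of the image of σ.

σ(0) = 0^13 = 0.
σ(10): Repeated squaring mod 40: 10^1 ≡ 10, 10^2 ≡ 10² = 100 ≡ 20, 10^4 ≡ 20² = 400 ≡ 0, 10^8 ≡ 0² = 0. Since 13 = 8 + 4 + 1, 10^13 ≡ 0·0·10: 0·0 = 0, then 0·10 = 0. So 10^13 ≡ 0 (mod 40).
So σ(0) = σ(10) = 0 while 0 ≠ 10, thus σ is not injective.
Since σ is not injective, we determine |image(σ)|. Computing x^13 mod 40 for each x (by repeated squaring, reducing mod 40 at every step), the values σ(0), σ(1), …, σ(39) are: 0, 1, 32, 3, 24, 5, 16, 7, 8, 9, 0, 11, 32, 13, 24, 15, 16, 17, 8, 19, 0, 21, 32, 23, 24, 25, 16, 27, 8, 29, 0, 31, 32, 33, 24, 35, 16, 37, 8, 39.
The distinct values are {0, 1, 3, 5, 7, 8, 9, 11, 13, 15, 16, 17, 19, 21, 23, 24, 25, 27, 29, 31, 32, 33, 35, 37, 39}; there are 25 of them.

25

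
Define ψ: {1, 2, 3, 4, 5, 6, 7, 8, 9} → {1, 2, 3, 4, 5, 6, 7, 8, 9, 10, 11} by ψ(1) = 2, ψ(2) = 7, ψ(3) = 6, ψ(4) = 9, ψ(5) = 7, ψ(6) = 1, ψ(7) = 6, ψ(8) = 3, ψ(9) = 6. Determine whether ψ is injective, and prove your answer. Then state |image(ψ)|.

6

ψ(2) = 7 = ψ(5) with 2 ≠ 5, so ψ is not injective.
The image of ψ is {1, 2, 3, 6, 7, 9}, which has 6 elements.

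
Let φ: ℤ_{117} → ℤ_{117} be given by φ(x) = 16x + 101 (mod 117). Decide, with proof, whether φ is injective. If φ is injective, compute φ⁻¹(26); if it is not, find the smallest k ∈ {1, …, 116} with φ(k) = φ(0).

Suppose φ(s) = φ(t) in ℤ_{117}. Then 16s + 101 ≡ 16t + 101 (mod 117), so 16(s − t) ≡ 0 (mod 117).
Since gcd(16, 117) = 1, 16 is invertible modulo 117, therefore s − t ≡ 0 (mod 117), i.e. s = t.
Therefore φ is injective.
We now compute 16⁻¹ mod 117 explicitly. Euclid's algorithm: 117 = 7·16 + 5, 16 = 3·5 + 1; back-substituting gives 1 = 22·16 − 3·117, so 16⁻¹ ≡ 22 (mod 117).
Since φ is injective, we find φ⁻¹(26): we need 16x ≡ 26 − 101 ≡ 42 (mod 117). Using 16⁻¹ = 22: x ≡ 22·42 = 924 = 7·117 + 105, so x = 105.
Check: φ(105) = 16·105 + 101 = 1781 = 15·117 + 26 ≡ 26 (mod 117).

105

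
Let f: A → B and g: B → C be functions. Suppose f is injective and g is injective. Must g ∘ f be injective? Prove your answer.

Suppose (g ∘ f)(s) = (g ∘ f)(t), i.e. g(f(s)) = g(f(t)).
Since g is injective, f(s) = f(t). Since f is injective, s = t. Therefore g ∘ f is injective.

injective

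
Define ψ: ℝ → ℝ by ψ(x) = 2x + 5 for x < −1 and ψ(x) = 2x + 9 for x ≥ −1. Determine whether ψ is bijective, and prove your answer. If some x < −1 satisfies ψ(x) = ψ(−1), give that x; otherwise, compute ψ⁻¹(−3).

Both pieces are strictly increasing (slopes 2 and 2), so each is injective on its own interval.
The left piece maps (−∞, −1) onto (−∞, 3); the right piece maps [−1, ∞) onto [7, ∞).
The images leave a gap (3 has no preimage), so ψ is not surjective, hence not bijective.
Because the two images are disjoint, no x < −1 has ψ(x) = ψ(−1), so we compute ψ⁻¹(−3): −3 lies in (−∞, 3), so solve 2x + 5 = −3: x = (−3 − 5)/2 = −4.

-4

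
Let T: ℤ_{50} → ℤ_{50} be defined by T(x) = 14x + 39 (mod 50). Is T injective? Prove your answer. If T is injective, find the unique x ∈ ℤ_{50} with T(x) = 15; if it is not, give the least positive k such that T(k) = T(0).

We have gcd(14, 50) = 2 > 1. Taking a = 0 and b = 25: T(0) = 39 and T(25) = 14·25 + 39 = 389 ≡ 39 (mod 50).
So T(0) = T(25) while 0 ≠ 25, therefore T is not injective.
Since T is not injective, we find the least positive k with T(k) = T(0): this means 14k ≡ 0 (mod 50), i.e. 50 ∣ 14k. Since gcd(14, 50) = 2, dividing through by 2 this holds exactly when 25 ∣ 7k, and as gcd(7, 25) = 1, exactly when 25 ∣ k.
The smallest positive such k is 25.

25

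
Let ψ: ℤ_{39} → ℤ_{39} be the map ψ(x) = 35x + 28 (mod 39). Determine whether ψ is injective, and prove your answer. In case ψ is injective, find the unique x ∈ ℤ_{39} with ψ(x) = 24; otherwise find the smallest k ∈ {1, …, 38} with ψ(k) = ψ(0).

1

If ψ(u) = ψ(v), then 35u ≡ 35v (mod 39). Because gcd(35, 39) = 1, we may cancel 35 to get u ≡ v (mod 39).
Hence ψ is injective.
We now compute 35⁻¹ mod 39 explicitly. Euclid's algorithm: 39 = 1·35 + 4, 35 = 8·4 + 3, 4 = 1·3 + 1; back-substituting gives 1 = 29·35 − 26·39, so 35⁻¹ ≡ 29 (mod 39).
Since ψ is injective, we find ψ⁻¹(24): we need 35x ≡ 24 − 28 ≡ 35 (mod 39). Using 35⁻¹ = 29: x ≡ 29·35 = 1015 = 26·39 + 1, so x = 1.
Check: ψ(1) = 35·1 + 28 = 63 = 1·39 + 24 ≡ 24 (mod 39).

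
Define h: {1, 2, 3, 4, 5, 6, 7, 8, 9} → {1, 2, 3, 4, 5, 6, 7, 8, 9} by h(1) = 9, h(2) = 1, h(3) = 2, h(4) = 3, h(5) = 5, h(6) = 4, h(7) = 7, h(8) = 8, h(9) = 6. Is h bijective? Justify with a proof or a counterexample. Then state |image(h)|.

The values 9, 1, 2, 3, 5, 4, 7, 8, 6 are a permutation of {1, 2, 3, 4, 5, 6, 7, 8, 9}: each element appears exactly once.
So h is injective and surjective, hence bijective.
The image of h is {1, 2, 3, 4, 5, 6, 7, 8, 9}, which has 9 elements.

9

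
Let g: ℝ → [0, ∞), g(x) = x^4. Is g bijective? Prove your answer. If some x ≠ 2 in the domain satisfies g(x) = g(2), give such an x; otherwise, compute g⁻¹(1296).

-2

g(2) = 16 = (−2)^4 = g(−2) (since 4 is even), with 2 ≠ −2. So g is not injective, hence not bijective.
For the follow-up, such an x exists: taking x = −2 ∈ ℝ gives g(−2) = 16 = g(2) with −2 ≠ 2.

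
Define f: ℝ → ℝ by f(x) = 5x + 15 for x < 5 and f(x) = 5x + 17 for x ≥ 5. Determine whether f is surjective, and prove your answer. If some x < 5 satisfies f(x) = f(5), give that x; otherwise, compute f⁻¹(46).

Both pieces are strictly increasing (slopes 5 and 5), so each is injective on its own interval.
The left piece maps (−∞, 5) onto (−∞, 40); the right piece maps [5, ∞) onto [42, ∞).
The union (−∞, 40) ∪ [42, ∞) omits the interval between 40 and 42; in particular 40 has no preimage. So f is not surjective.
Because the two images are disjoint, no x < 5 has f(x) = f(5), so we compute f⁻¹(46): 46 lies in [42, ∞), so solve 5x + 17 = 46: x = (46 − 17)/5 = 29/5.

29/5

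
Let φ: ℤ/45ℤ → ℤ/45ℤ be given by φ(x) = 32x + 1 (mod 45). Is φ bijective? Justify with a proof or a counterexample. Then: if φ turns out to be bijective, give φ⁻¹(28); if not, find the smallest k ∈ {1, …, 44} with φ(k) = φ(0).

Recall that φ is injective when φ(u) = φ(v) forces u = v.
Suppose φ(u) = φ(v) in ℤ/45ℤ. Then 32u + 1 ≡ 32v + 1 (mod 45), hence 32(u − v) ≡ 0 (mod 45).
Since gcd(32, 45) = 1, 32 is invertible modulo 45, so u − v ≡ 0 (mod 45), i.e. u = v.
We now compute 32⁻¹ mod 45 explicitly. Euclid's algorithm: 45 = 1·32 + 13, 32 = 2·13 + 6, 13 = 2·6 + 1; back-substituting gives 1 = 38·32 − 27·45, so 32⁻¹ ≡ 38 (mod 45).
For any y ∈ ℤ/45ℤ, x = 38(y − 1) mod 45 satisfies φ(x) = 32·38(y − 1) + 1 ≡ y (since 32·38 ≡ 1 mod 45). So every y has a preimage.
Therefore φ is bijective.
Since φ is bijective, we find φ⁻¹(28): we need 32x ≡ 28 − 1 ≡ 27 (mod 45). Using 32⁻¹ = 38: x ≡ 38·27 = 1026 = 22·45 + 36, so x = 36.
Check: φ(36) = 32·36 + 1 = 1153 = 25·45 + 28 ≡ 28 (mod 45).

36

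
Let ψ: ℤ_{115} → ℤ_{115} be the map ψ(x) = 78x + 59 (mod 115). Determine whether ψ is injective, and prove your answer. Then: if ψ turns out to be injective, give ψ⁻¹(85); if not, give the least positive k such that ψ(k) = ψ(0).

By definition, ψ is injective if ψ(x_1) = ψ(x_2) implies x_1 = x_2.
If ψ(x_1) = ψ(x_2), then 78x_1 ≡ 78x_2 (mod 115). Because gcd(78, 115) = 1, we may cancel 78 to get x_1 ≡ x_2 (mod 115).
Therefore ψ is injective.
We now compute 78⁻¹ mod 115 explicitly. Euclid's algorithm: 115 = 1·78 + 37, 78 = 2·37 + 4, 37 = 9·4 + 1; back-substituting gives 1 = 87·78 − 59·115, so 78⁻¹ ≡ 87 (mod 115).
Since ψ is injective, we find ψ⁻¹(85): we need 78x ≡ 85 − 59 ≡ 26 (mod 115). Using 78⁻¹ = 87: x ≡ 87·26 = 2262 = 19·115 + 77, so x = 77.
Check: ψ(77) = 78·77 + 59 = 6065 = 52·115 + 85 ≡ 85 (mod 115).

77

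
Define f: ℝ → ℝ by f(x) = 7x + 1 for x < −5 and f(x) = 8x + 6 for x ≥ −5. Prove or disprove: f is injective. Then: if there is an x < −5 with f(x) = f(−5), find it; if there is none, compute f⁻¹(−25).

-31/8

Both pieces are strictly increasing (slopes 7 and 8), so each is injective on its own interval.
The left piece maps (−∞, −5) onto (−∞, −34); the right piece maps [−5, ∞) onto [−34, ∞).
These images are disjoint, so no value is attained by both pieces. So f is injective.
Because the two images are disjoint, no x < −5 has f(x) = f(−5), so we compute f⁻¹(−25): −25 lies in [−34, ∞), so solve 8x + 6 = −25: x = (−25 − 6)/8 = −31/8.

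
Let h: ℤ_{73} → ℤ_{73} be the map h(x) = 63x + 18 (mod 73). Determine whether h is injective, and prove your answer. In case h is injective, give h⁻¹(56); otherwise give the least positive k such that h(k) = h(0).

Suppose h(x_1) = h(x_2) in ℤ_{73}. Then 63x_1 + 18 ≡ 63x_2 + 18 (mod 73), thus 63(x_1 − x_2) ≡ 0 (mod 73).
Since gcd(63, 73) = 1, 63 is invertible modulo 73, hence x_1 − x_2 ≡ 0 (mod 73), i.e. x_1 = x_2.
Thus h is injective.
We now compute 63⁻¹ mod 73 explicitly. Euclid's algorithm: 73 = 1·63 + 10, 63 = 6·10 + 3, 10 = 3·3 + 1; back-substituting gives 1 = 51·63 − 44·73, so 63⁻¹ ≡ 51 (mod 73).
Since h is injective, we find h⁻¹(56): we need 63x ≡ 56 − 18 ≡ 38 (mod 73). Using 63⁻¹ = 51: x ≡ 51·38 = 1938 = 26·73 + 40, so x = 40.
Check: h(40) = 63·40 + 18 = 2538 = 34·73 + 56 ≡ 56 (mod 73).

40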